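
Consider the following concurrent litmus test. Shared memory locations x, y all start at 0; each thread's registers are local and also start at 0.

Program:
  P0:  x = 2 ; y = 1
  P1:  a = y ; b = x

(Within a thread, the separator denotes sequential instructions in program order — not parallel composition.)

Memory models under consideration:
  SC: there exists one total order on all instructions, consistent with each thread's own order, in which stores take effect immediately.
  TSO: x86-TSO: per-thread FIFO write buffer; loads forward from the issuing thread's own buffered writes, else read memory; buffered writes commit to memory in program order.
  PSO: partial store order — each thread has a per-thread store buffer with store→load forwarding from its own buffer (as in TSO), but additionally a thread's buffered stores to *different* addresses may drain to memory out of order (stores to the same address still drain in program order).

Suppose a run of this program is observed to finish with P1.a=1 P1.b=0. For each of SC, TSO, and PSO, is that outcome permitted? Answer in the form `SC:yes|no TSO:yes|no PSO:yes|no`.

SC:no TSO:no PSO:yes

outcome vector order: (P1.a,P1.b)
SC (3): (0,0), (0,2), (1,2)
TSO (3): (0,0), (0,2), (1,2)
PSO (4): (0,0), (0,2), (1,0), (1,2)
target (1,0) ∈ {PSO}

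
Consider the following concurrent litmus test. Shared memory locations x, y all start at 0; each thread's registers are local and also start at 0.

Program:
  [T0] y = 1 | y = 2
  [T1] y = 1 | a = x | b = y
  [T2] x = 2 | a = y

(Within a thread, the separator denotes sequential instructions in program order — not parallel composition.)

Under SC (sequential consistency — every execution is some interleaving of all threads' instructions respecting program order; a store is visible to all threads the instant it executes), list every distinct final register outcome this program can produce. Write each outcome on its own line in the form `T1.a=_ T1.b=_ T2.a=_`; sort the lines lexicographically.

outcome vector order: (T1.a,T1.b,T2.a)
|SC outcomes| = 10

T1.a=0 T1.b=1 T2.a=1
T1.a=0 T1.b=1 T2.a=2
T1.a=0 T1.b=2 T2.a=1
T1.a=0 T1.b=2 T2.a=2
T1.a=2 T1.b=1 T2.a=0
T1.a=2 T1.b=1 T2.a=1
T1.a=2 T1.b=1 T2.a=2
T1.a=2 T1.b=2 T2.a=0
T1.a=2 T1.b=2 T2.a=1
T1.a=2 T1.b=2 T2.a=2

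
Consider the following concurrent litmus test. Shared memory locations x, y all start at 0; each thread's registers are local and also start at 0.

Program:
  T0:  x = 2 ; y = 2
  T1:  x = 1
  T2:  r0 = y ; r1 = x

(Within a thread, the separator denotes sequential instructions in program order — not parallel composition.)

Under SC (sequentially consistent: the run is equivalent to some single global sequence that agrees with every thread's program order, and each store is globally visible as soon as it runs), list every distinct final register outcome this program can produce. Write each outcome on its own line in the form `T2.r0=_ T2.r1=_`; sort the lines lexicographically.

outcome vector order: (T2.r0,T2.r1)
|SC outcomes| = 5

T2.r0=0 T2.r1=0
T2.r0=0 T2.r1=1
T2.r0=0 T2.r1=2
T2.r0=2 T2.r1=1
T2.r0=2 T2.r1=2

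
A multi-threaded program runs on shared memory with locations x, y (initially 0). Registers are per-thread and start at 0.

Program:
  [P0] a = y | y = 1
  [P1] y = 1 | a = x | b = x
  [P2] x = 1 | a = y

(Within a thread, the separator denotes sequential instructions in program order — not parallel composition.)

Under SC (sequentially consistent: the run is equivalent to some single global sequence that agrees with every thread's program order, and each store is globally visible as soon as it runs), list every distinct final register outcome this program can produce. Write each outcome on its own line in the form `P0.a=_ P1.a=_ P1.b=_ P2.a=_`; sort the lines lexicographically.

P0.a=0 P1.a=0 P1.b=0 P2.a=1
P0.a=0 P1.a=0 P1.b=1 P2.a=1
P0.a=0 P1.a=1 P1.b=1 P2.a=0
P0.a=0 P1.a=1 P1.b=1 P2.a=1
P0.a=1 P1.a=0 P1.b=0 P2.a=1
P0.a=1 P1.a=0 P1.b=1 P2.a=1
P0.a=1 P1.a=1 P1.b=1 P2.a=0
P0.a=1 P1.a=1 P1.b=1 P2.a=1

outcome vector order: (P0.a,P1.a,P1.b,P2.a)
|SC outcomes| = 8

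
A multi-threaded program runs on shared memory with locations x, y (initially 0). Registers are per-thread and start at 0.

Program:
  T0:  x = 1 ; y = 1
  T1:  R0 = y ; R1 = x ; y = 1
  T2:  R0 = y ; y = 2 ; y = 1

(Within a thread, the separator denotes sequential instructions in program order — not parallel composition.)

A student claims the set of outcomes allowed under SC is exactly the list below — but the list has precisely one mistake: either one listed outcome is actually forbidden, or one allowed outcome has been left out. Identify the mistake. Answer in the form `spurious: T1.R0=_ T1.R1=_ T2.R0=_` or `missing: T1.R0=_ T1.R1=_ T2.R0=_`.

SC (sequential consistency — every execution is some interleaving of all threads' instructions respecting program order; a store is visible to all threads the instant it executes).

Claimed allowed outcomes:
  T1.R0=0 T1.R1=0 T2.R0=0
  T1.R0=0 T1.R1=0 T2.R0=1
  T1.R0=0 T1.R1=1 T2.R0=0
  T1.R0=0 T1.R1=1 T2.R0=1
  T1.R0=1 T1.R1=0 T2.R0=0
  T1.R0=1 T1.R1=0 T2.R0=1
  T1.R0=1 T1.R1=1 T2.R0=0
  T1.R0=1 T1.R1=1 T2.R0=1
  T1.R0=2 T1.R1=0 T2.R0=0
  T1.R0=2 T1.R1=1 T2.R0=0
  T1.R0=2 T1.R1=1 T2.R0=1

spurious: T1.R0=1 T1.R1=0 T2.R0=1

outcome vector order: (T1.R0,T1.R1,T2.R0)
under SC → 000, 001, 010, 011, 100, 110, 111, 200, 210, 211
claimed∖SC = {101}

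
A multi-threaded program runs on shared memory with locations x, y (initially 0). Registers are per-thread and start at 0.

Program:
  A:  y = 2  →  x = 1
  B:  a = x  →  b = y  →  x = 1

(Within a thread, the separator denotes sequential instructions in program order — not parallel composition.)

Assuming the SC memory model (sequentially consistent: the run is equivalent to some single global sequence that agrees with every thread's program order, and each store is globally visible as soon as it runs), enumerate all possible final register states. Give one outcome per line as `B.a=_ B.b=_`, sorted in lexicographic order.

outcome vector order: (B.a,B.b)
|SC outcomes| = 3

B.a=0 B.b=0
B.a=0 B.b=2
B.a=1 B.b=2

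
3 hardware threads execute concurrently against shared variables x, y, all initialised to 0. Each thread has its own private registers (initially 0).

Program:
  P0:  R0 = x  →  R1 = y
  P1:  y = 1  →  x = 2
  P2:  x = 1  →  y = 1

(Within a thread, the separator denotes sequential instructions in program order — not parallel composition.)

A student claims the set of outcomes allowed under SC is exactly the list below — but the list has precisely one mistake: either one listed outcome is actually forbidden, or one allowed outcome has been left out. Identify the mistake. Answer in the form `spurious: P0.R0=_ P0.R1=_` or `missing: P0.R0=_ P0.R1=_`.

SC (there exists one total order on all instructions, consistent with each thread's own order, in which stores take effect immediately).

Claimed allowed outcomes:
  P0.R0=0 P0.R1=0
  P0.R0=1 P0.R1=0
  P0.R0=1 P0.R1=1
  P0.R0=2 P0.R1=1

outcome vector order: (P0.R0,P0.R1)
SC: 5 outcomes — {00; 01; 10; 11; 21}
SC∖claimed = {01}

missing: P0.R0=0 P0.R1=1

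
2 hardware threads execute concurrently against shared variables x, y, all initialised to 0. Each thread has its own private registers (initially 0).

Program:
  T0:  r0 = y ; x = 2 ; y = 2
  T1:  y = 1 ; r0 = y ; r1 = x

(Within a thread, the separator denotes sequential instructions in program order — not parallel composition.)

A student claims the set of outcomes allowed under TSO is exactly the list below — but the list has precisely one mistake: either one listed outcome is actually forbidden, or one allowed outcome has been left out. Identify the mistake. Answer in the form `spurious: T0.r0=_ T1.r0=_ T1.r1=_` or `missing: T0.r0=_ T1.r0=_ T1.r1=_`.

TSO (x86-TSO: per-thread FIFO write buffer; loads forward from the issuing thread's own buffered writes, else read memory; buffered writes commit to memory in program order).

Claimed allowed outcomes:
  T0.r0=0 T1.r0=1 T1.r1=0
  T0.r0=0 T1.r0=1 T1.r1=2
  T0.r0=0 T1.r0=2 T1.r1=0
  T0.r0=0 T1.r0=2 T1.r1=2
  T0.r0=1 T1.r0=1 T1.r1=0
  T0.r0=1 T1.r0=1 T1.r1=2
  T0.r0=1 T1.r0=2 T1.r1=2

spurious: T0.r0=0 T1.r0=2 T1.r1=0

outcome vector order: (T0.r0,T1.r0,T1.r1)
TSO: 6 outcomes — {(0,1,0); (0,1,2); (0,2,2); (1,1,0); (1,1,2); (1,2,2)}
claimed∖TSO = {(0,2,0)}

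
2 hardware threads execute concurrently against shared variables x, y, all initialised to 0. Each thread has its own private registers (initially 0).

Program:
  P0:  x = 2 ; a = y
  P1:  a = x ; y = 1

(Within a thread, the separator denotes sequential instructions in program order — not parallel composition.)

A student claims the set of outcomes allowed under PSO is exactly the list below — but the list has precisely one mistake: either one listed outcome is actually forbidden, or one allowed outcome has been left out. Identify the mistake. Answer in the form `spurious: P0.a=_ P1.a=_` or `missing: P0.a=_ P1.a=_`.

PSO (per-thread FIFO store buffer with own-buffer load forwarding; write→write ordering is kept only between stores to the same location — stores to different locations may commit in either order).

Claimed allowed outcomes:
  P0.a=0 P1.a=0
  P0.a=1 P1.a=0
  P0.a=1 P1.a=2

missing: P0.a=0 P1.a=2

outcome vector order: (P0.a,P1.a)
PSO (4): (0,0) (0,2) (1,0) (1,2)
PSO∖claimed = {(0,2)}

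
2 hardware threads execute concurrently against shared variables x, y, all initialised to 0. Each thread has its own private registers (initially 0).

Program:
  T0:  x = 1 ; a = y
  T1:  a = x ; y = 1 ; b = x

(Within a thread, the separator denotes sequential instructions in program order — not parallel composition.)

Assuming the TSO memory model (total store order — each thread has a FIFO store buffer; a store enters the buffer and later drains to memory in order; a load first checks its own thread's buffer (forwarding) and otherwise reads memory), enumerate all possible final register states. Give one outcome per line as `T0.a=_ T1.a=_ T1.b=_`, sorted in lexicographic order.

outcome vector order: (T0.a,T1.a,T1.b)
|TSO outcomes| = 6

T0.a=0 T1.a=0 T1.b=0
T0.a=0 T1.a=0 T1.b=1
T0.a=0 T1.a=1 T1.b=1
T0.a=1 T1.a=0 T1.b=0
T0.a=1 T1.a=0 T1.b=1
T0.a=1 T1.a=1 T1.b=1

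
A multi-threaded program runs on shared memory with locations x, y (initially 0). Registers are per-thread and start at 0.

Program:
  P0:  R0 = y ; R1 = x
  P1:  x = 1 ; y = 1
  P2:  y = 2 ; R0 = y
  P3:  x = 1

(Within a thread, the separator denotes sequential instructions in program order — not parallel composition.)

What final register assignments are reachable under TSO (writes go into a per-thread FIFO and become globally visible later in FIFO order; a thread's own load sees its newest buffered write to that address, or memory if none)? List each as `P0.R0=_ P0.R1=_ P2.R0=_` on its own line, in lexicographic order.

outcome vector order: (P0.R0,P0.R1,P2.R0)
|TSO outcomes| = 10

P0.R0=0 P0.R1=0 P2.R0=1
P0.R0=0 P0.R1=0 P2.R0=2
P0.R0=0 P0.R1=1 P2.R0=1
P0.R0=0 P0.R1=1 P2.R0=2
P0.R0=1 P0.R1=1 P2.R0=1
P0.R0=1 P0.R1=1 P2.R0=2
P0.R0=2 P0.R1=0 P2.R0=1
P0.R0=2 P0.R1=0 P2.R0=2
P0.R0=2 P0.R1=1 P2.R0=1
P0.R0=2 P0.R1=1 P2.R0=2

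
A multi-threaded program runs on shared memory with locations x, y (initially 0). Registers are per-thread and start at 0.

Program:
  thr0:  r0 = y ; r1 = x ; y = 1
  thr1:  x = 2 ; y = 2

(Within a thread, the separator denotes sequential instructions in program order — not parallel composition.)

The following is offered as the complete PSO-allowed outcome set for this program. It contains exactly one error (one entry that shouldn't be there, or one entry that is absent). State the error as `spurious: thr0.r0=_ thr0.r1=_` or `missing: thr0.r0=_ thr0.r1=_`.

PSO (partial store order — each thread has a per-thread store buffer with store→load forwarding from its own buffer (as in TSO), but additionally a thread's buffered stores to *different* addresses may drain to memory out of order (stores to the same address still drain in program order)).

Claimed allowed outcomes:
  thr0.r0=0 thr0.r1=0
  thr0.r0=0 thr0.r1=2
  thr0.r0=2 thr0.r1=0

missing: thr0.r0=2 thr0.r1=2

outcome vector order: (thr0.r0,thr0.r1)
under PSO → 0/0; 0/2; 2/0; 2/2
PSO∖claimed = {2/2}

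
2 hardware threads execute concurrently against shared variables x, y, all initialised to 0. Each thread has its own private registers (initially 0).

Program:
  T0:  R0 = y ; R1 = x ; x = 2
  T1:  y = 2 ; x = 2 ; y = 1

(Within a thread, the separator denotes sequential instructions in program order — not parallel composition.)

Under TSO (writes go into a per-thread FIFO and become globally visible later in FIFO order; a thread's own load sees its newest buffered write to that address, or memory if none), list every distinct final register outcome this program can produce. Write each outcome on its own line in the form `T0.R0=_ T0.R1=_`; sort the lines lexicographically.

outcome vector order: (T0.R0,T0.R1)
|TSO outcomes| = 5

T0.R0=0 T0.R1=0
T0.R0=0 T0.R1=2
T0.R0=1 T0.R1=2
T0.R0=2 T0.R1=0
T0.R0=2 T0.R1=2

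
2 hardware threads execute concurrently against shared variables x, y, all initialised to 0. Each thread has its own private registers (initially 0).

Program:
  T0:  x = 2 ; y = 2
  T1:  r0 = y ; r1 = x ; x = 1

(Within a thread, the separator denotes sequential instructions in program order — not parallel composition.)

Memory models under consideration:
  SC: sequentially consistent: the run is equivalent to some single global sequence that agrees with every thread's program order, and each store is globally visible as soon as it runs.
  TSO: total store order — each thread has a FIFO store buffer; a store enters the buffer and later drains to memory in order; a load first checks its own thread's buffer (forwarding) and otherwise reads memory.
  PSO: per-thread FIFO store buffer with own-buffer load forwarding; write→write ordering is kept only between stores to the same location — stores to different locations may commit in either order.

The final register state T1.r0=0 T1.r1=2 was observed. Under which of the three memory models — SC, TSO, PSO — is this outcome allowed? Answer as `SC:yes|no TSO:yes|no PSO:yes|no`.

outcome vector order: (T1.r0,T1.r1)
SC (3): <0 0>; <0 2>; <2 2>
TSO (3): <0 0>; <0 2>; <2 2>
PSO (4): <0 0>; <0 2>; <2 0>; <2 2>
target <0 2> ∈ {SC,TSO,PSO}

SC:yes TSO:yes PSO:yes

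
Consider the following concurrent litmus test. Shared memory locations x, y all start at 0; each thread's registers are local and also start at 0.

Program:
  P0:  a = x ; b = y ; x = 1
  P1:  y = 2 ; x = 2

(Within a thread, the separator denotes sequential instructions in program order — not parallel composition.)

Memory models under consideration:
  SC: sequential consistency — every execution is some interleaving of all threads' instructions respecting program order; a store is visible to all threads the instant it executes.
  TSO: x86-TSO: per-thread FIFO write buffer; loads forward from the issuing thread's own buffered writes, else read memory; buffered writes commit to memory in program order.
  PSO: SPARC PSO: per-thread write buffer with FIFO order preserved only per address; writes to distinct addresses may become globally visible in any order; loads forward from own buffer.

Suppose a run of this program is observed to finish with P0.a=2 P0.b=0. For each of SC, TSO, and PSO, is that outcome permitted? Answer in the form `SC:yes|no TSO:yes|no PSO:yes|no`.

outcome vector order: (P0.a,P0.b)
under SC → (0,0) (0,2) (2,2)
under TSO → (0,0) (0,2) (2,2)
under PSO → (0,0) (0,2) (2,0) (2,2)
target (2,0) ∈ {PSO}

SC:no TSO:no PSO:yes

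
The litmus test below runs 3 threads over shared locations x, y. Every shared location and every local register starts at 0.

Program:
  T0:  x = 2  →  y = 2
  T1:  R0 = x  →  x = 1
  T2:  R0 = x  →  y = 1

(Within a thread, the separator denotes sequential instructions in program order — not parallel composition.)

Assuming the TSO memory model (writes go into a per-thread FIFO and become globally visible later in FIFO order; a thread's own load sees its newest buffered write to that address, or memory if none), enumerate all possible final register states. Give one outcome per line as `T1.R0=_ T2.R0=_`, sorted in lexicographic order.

T1.R0=0 T2.R0=0
T1.R0=0 T2.R0=1
T1.R0=0 T2.R0=2
T1.R0=2 T2.R0=0
T1.R0=2 T2.R0=1
T1.R0=2 T2.R0=2

outcome vector order: (T1.R0,T2.R0)
|TSO outcomes| = 6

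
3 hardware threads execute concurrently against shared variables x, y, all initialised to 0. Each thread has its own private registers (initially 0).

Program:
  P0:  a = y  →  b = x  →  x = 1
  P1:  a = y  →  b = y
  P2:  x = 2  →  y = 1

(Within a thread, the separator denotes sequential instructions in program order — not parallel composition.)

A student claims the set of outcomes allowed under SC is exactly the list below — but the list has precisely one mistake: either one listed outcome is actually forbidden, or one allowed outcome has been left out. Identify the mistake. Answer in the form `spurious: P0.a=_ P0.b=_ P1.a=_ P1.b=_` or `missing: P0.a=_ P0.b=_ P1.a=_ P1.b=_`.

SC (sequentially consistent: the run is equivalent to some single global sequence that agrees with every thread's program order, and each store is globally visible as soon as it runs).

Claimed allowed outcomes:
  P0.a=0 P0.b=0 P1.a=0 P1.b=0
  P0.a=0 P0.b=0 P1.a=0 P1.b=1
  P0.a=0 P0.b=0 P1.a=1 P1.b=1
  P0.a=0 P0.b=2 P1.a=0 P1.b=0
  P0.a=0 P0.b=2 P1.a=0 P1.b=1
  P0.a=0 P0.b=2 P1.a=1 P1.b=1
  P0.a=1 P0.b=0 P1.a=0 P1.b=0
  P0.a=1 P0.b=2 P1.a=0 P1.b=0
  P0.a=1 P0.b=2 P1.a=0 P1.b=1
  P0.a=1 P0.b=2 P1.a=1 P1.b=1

spurious: P0.a=1 P0.b=0 P1.a=0 P1.b=0

outcome vector order: (P0.a,P0.b,P1.a,P1.b)
under SC → 0000, 0001, 0011, 0200, 0201, 0211, 1200, 1201, 1211
claimed∖SC = {1000}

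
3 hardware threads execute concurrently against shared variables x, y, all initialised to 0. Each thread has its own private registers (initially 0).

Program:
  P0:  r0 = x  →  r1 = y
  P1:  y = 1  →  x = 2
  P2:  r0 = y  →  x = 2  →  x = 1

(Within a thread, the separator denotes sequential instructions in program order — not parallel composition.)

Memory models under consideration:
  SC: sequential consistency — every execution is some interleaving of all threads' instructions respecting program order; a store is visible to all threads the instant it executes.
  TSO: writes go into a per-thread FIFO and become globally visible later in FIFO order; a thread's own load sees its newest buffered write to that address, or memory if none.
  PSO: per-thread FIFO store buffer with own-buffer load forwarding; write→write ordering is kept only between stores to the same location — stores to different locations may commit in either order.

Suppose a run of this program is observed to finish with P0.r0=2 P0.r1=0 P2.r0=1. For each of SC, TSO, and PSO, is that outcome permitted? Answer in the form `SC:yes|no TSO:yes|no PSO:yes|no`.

outcome vector order: (P0.r0,P0.r1,P2.r0)
SC (10): 0/0/0; 0/0/1; 0/1/0; 0/1/1; 1/0/0; 1/1/0; 1/1/1; 2/0/0; 2/1/0; 2/1/1
TSO (10): 0/0/0; 0/0/1; 0/1/0; 0/1/1; 1/0/0; 1/1/0; 1/1/1; 2/0/0; 2/1/0; 2/1/1
PSO (11): 0/0/0; 0/0/1; 0/1/0; 0/1/1; 1/0/0; 1/1/0; 1/1/1; 2/0/0; 2/0/1; 2/1/0; 2/1/1
target 2/0/1 ∈ {PSO}

SC:no TSO:no PSO:yes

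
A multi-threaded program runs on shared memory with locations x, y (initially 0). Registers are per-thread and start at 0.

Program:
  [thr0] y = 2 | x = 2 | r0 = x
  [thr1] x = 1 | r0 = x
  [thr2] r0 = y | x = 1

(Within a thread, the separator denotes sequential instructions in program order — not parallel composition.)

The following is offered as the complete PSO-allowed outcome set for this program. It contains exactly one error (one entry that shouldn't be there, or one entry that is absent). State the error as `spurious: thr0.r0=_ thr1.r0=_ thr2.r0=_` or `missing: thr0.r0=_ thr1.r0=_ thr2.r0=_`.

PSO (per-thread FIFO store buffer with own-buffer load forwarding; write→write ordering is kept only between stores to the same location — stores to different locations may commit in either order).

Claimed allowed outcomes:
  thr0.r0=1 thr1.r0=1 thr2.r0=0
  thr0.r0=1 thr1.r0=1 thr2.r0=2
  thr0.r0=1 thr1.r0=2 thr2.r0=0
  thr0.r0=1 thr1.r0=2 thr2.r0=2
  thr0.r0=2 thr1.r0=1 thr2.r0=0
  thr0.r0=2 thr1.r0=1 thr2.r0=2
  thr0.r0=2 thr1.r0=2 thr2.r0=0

missing: thr0.r0=2 thr1.r0=2 thr2.r0=2

outcome vector order: (thr0.r0,thr1.r0,thr2.r0)
PSO: 8 outcomes — {1/1/0, 1/1/2, 1/2/0, 1/2/2, 2/1/0, 2/1/2, 2/2/0, 2/2/2}
PSO∖claimed = {2/2/2}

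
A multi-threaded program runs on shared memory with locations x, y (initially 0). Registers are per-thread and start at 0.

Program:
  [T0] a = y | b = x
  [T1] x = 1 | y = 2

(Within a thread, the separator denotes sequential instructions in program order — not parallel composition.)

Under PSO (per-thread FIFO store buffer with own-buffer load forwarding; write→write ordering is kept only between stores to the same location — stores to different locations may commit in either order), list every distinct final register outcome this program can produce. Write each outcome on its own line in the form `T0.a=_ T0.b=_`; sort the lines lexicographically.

T0.a=0 T0.b=0
T0.a=0 T0.b=1
T0.a=2 T0.b=0
T0.a=2 T0.b=1

outcome vector order: (T0.a,T0.b)
|PSO outcomes| = 4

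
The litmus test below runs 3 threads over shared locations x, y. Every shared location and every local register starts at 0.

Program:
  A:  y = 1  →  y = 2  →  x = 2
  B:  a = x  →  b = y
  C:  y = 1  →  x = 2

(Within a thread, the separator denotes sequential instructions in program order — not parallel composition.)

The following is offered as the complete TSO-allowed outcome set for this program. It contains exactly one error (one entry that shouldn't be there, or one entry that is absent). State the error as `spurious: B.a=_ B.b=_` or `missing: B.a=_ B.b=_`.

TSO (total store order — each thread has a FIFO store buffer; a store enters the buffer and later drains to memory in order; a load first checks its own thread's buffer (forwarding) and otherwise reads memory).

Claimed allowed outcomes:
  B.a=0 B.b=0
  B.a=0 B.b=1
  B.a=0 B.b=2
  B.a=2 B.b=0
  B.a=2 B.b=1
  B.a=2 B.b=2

spurious: B.a=2 B.b=0

outcome vector order: (B.a,B.b)
TSO (5): 0/0, 0/1, 0/2, 2/1, 2/2
claimed∖TSO = {2/0}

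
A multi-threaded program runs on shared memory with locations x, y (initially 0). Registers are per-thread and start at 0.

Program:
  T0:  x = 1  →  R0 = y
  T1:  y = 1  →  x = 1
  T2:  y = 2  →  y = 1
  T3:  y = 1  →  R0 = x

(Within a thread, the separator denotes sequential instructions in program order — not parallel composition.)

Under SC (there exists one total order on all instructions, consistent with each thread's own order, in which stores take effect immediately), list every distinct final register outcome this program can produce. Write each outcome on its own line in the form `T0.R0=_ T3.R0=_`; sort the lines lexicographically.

T0.R0=0 T3.R0=1
T0.R0=1 T3.R0=0
T0.R0=1 T3.R0=1
T0.R0=2 T3.R0=0
T0.R0=2 T3.R0=1

outcome vector order: (T0.R0,T3.R0)
|SC outcomes| = 5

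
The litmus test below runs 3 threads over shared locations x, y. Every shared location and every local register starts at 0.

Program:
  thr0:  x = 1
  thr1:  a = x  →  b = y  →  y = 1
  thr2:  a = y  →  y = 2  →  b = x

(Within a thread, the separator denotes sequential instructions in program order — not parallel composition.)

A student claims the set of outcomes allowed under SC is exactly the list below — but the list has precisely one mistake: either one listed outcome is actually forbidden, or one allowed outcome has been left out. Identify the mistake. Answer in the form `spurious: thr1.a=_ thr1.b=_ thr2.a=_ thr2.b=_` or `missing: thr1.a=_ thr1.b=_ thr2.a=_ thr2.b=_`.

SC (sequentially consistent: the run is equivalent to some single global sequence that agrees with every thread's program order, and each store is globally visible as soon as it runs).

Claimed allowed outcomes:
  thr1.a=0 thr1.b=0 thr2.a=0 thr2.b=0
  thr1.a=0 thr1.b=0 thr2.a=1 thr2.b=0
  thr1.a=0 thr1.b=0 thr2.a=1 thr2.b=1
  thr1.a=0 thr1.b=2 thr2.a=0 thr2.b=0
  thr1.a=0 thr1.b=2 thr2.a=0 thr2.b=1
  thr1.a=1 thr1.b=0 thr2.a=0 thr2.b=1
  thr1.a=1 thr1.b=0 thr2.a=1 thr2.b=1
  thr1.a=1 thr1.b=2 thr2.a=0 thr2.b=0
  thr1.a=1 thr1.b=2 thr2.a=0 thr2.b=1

missing: thr1.a=0 thr1.b=0 thr2.a=0 thr2.b=1

outcome vector order: (thr1.a,thr1.b,thr2.a,thr2.b)
under SC → 0/0/0/0, 0/0/0/1, 0/0/1/0, 0/0/1/1, 0/2/0/0, 0/2/0/1, 1/0/0/1, 1/0/1/1, 1/2/0/0, 1/2/0/1
SC∖claimed = {0/0/0/1}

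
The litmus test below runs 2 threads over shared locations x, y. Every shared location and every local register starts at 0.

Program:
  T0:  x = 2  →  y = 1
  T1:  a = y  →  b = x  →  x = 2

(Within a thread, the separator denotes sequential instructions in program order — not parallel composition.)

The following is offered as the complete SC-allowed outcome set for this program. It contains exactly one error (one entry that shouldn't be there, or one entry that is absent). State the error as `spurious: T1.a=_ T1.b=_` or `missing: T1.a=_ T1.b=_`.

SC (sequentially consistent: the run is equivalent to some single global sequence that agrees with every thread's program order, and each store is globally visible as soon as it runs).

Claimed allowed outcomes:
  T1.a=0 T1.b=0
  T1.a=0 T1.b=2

outcome vector order: (T1.a,T1.b)
SC: 3 outcomes — {00; 02; 12}
SC∖claimed = {12}

missing: T1.a=1 T1.b=2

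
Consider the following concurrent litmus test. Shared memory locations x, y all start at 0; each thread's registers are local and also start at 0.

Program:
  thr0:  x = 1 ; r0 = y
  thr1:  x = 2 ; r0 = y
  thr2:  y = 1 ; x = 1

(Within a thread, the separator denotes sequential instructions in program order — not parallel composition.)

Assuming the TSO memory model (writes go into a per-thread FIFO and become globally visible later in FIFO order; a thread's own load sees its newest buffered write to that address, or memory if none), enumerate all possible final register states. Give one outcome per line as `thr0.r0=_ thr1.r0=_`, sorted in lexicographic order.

outcome vector order: (thr0.r0,thr1.r0)
|TSO outcomes| = 4

thr0.r0=0 thr1.r0=0
thr0.r0=0 thr1.r0=1
thr0.r0=1 thr1.r0=0
thr0.r0=1 thr1.r0=1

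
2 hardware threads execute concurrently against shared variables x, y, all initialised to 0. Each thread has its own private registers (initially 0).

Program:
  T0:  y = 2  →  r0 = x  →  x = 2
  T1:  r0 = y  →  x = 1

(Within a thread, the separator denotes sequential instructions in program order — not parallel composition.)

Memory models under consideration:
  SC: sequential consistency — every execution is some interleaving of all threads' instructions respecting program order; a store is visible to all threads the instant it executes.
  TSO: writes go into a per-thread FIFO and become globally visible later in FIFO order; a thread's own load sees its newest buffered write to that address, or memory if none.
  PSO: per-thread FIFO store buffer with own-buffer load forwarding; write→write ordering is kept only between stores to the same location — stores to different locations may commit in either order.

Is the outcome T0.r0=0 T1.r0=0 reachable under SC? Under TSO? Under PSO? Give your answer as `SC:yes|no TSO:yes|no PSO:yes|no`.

outcome vector order: (T0.r0,T1.r0)
SC (4): <0 0>, <0 2>, <1 0>, <1 2>
TSO (4): <0 0>, <0 2>, <1 0>, <1 2>
PSO (4): <0 0>, <0 2>, <1 0>, <1 2>
target <0 0> ∈ {SC,TSO,PSO}

SC:yes TSO:yes PSO:yes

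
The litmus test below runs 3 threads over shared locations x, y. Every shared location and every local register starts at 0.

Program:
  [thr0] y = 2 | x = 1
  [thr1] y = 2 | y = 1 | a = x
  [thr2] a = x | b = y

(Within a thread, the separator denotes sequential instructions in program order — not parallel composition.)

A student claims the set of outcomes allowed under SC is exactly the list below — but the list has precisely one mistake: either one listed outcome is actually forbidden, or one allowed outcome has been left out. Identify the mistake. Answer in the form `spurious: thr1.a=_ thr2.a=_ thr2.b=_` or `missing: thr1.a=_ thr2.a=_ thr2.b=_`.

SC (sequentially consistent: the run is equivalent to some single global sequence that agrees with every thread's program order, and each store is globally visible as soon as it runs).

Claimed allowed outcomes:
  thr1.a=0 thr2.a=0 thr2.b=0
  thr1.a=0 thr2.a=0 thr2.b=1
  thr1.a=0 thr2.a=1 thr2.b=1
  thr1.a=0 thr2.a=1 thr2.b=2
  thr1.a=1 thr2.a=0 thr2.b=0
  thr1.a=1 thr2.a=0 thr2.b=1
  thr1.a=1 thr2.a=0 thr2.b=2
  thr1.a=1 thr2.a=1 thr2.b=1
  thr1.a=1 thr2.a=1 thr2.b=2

outcome vector order: (thr1.a,thr2.a,thr2.b)
SC: 10 outcomes — {000, 001, 002, 011, 012, 100, 101, 102, 111, 112}
SC∖claimed = {002}

missing: thr1.a=0 thr2.a=0 thr2.b=2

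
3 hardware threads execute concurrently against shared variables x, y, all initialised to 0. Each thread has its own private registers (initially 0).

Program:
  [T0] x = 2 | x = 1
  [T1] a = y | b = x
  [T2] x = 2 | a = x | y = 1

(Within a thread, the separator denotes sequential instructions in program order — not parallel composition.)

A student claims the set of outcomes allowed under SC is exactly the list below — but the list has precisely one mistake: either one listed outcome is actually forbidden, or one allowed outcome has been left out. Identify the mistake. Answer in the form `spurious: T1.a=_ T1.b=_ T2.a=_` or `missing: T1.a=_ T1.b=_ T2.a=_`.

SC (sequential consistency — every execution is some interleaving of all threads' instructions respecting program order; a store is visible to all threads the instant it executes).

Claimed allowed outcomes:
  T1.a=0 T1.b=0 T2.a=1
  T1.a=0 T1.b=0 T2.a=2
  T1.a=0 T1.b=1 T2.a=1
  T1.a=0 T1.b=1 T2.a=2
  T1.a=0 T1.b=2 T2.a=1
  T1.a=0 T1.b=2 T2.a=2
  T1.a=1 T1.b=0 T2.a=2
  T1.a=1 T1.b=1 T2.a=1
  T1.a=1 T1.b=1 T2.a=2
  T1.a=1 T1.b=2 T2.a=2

outcome vector order: (T1.a,T1.b,T2.a)
SC (9): <0 0 1> <0 0 2> <0 1 1> <0 1 2> <0 2 1> <0 2 2> <1 1 1> <1 1 2> <1 2 2>
claimed∖SC = {<1 0 2>}

spurious: T1.a=1 T1.b=0 T2.a=2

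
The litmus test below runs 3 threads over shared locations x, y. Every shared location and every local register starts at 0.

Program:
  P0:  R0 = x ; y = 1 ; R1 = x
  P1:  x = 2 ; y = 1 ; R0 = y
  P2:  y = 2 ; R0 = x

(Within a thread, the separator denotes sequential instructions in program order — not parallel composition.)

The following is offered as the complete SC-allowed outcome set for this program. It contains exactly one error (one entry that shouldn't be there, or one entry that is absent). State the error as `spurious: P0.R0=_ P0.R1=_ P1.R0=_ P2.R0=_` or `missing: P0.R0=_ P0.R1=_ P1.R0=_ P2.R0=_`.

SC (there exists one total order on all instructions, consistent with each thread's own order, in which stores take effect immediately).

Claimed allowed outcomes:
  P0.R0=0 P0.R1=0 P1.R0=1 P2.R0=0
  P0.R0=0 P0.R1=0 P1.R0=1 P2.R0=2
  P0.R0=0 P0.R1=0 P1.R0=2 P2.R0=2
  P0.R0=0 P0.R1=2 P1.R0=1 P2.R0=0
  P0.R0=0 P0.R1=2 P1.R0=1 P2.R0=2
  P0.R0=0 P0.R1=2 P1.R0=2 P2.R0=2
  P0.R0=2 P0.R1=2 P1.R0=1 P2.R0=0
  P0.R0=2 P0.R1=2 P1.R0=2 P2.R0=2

missing: P0.R0=2 P0.R1=2 P1.R0=1 P2.R0=2

outcome vector order: (P0.R0,P0.R1,P1.R0,P2.R0)
under SC → 0/0/1/0; 0/0/1/2; 0/0/2/2; 0/2/1/0; 0/2/1/2; 0/2/2/2; 2/2/1/0; 2/2/1/2; 2/2/2/2
SC∖claimed = {2/2/1/2}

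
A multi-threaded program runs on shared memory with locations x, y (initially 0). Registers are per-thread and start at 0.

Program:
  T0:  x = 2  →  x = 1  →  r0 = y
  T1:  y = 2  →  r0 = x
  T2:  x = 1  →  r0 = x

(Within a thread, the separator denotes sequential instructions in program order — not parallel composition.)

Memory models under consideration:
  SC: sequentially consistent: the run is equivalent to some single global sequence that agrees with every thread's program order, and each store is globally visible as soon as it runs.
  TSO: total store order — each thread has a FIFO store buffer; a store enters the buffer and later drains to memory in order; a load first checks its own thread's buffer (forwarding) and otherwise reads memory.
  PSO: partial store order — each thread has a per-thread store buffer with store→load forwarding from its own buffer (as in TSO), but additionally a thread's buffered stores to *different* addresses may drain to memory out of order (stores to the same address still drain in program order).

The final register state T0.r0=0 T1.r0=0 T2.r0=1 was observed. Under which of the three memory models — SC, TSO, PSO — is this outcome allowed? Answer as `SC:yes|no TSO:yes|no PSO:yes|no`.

SC:no TSO:yes PSO:yes

outcome vector order: (T0.r0,T1.r0,T2.r0)
SC (8): 011 012 201 202 211 212 221 222
TSO (12): 001 002 011 012 021 022 201 202 211 212 221 222
PSO (12): 001 002 011 012 021 022 201 202 211 212 221 222
target 001 ∈ {TSO,PSO}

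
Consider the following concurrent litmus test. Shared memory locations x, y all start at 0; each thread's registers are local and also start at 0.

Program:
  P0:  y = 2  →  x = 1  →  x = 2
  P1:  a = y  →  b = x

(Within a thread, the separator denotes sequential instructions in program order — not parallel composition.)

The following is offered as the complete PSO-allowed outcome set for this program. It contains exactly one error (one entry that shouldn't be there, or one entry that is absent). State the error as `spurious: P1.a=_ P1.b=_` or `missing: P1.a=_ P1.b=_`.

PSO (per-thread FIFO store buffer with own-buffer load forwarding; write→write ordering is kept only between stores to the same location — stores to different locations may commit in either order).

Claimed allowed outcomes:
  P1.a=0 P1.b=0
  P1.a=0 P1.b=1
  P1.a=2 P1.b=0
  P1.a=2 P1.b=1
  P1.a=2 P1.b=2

missing: P1.a=0 P1.b=2

outcome vector order: (P1.a,P1.b)
PSO (6): <0 0> <0 1> <0 2> <2 0> <2 1> <2 2>
PSO∖claimed = {<0 2>}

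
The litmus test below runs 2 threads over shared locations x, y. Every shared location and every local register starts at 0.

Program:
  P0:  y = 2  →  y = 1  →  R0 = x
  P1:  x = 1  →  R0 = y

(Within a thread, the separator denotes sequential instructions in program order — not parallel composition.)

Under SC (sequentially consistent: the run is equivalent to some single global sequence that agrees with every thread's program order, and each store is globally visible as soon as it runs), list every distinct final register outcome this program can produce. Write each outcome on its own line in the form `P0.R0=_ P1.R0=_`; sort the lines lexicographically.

P0.R0=0 P1.R0=1
P0.R0=1 P1.R0=0
P0.R0=1 P1.R0=1
P0.R0=1 P1.R0=2

outcome vector order: (P0.R0,P1.R0)
|SC outcomes| = 4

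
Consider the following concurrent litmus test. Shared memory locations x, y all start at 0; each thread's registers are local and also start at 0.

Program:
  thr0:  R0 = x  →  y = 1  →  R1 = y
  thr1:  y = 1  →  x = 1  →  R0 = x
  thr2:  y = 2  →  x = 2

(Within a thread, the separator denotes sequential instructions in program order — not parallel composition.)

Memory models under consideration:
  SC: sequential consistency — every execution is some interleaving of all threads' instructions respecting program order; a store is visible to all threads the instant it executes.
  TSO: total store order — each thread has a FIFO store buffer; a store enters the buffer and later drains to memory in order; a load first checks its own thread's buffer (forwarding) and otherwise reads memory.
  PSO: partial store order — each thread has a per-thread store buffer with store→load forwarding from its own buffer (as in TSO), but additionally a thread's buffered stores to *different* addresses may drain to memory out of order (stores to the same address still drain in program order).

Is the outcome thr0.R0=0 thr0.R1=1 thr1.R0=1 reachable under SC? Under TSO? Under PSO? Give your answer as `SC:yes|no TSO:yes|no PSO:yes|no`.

SC:yes TSO:yes PSO:yes

outcome vector order: (thr0.R0,thr0.R1,thr1.R0)
[SC] allowed = {<0 1 1>; <0 1 2>; <0 2 1>; <0 2 2>; <1 1 1>; <1 1 2>; <1 2 1>; <1 2 2>; <2 1 1>; <2 1 2>}
[TSO] allowed = {<0 1 1>; <0 1 2>; <0 2 1>; <0 2 2>; <1 1 1>; <1 1 2>; <1 2 1>; <1 2 2>; <2 1 1>; <2 1 2>}
[PSO] allowed = {<0 1 1>; <0 1 2>; <0 2 1>; <0 2 2>; <1 1 1>; <1 1 2>; <1 2 1>; <1 2 2>; <2 1 1>; <2 1 2>; <2 2 1>; <2 2 2>}
target <0 1 1> ∈ {SC,TSO,PSO}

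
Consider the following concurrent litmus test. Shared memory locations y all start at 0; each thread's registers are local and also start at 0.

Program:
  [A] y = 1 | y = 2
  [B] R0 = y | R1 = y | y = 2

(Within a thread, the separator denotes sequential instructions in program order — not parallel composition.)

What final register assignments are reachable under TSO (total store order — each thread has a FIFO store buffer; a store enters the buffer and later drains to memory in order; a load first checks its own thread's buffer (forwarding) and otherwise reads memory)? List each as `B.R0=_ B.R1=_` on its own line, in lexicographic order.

outcome vector order: (B.R0,B.R1)
|TSO outcomes| = 6

B.R0=0 B.R1=0
B.R0=0 B.R1=1
B.R0=0 B.R1=2
B.R0=1 B.R1=1
B.R0=1 B.R1=2
B.R0=2 B.R1=2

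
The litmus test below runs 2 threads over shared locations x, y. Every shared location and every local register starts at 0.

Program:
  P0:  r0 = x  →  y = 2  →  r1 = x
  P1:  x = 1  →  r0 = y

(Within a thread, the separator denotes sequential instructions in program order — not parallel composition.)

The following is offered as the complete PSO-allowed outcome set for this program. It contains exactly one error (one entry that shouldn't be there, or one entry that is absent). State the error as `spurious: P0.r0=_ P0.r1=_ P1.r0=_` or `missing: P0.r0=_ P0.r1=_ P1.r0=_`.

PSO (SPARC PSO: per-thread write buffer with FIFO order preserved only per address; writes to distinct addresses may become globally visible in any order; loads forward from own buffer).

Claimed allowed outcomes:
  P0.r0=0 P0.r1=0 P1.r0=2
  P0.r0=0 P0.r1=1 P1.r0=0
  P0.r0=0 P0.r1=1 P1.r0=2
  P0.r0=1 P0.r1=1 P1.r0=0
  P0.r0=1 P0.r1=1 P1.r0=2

outcome vector order: (P0.r0,P0.r1,P1.r0)
[PSO] allowed = {<0 0 0>, <0 0 2>, <0 1 0>, <0 1 2>, <1 1 0>, <1 1 2>}
PSO∖claimed = {<0 0 0>}

missing: P0.r0=0 P0.r1=0 P1.r0=0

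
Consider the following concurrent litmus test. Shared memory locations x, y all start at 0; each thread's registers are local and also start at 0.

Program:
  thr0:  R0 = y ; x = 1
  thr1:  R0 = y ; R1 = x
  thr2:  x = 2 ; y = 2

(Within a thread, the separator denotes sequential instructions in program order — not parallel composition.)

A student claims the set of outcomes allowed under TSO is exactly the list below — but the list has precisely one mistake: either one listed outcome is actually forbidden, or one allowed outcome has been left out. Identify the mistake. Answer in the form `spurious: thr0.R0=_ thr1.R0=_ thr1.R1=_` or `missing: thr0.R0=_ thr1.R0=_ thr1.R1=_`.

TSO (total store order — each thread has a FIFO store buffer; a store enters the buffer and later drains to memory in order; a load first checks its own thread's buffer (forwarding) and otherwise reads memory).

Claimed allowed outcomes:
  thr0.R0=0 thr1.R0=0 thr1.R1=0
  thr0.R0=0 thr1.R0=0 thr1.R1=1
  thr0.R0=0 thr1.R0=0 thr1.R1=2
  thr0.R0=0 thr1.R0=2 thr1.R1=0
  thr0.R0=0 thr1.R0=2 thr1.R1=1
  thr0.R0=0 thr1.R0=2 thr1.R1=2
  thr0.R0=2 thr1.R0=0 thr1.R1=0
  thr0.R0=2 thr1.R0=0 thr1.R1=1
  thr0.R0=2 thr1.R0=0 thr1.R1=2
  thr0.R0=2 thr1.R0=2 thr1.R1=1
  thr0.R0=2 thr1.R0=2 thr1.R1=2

outcome vector order: (thr0.R0,thr1.R0,thr1.R1)
under TSO → 0/0/0 0/0/1 0/0/2 0/2/1 0/2/2 2/0/0 2/0/1 2/0/2 2/2/1 2/2/2
claimed∖TSO = {0/2/0}

spurious: thr0.R0=0 thr1.R0=2 thr1.R1=0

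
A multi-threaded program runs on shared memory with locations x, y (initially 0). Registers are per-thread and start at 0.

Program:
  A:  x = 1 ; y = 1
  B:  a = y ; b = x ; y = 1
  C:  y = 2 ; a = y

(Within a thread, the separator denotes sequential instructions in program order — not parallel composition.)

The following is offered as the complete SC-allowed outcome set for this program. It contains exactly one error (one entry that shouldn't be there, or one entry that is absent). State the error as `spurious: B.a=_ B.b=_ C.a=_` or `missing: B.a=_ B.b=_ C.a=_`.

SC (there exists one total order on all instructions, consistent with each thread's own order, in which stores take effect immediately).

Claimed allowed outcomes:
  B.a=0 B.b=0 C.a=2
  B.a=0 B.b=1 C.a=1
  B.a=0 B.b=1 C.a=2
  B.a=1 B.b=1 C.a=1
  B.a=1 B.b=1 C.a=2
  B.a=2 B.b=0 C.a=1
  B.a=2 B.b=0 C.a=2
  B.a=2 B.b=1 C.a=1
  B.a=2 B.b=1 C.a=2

missing: B.a=0 B.b=0 C.a=1

outcome vector order: (B.a,B.b,C.a)
SC (10): (0,0,1); (0,0,2); (0,1,1); (0,1,2); (1,1,1); (1,1,2); (2,0,1); (2,0,2); (2,1,1); (2,1,2)
SC∖claimed = {(0,0,1)}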